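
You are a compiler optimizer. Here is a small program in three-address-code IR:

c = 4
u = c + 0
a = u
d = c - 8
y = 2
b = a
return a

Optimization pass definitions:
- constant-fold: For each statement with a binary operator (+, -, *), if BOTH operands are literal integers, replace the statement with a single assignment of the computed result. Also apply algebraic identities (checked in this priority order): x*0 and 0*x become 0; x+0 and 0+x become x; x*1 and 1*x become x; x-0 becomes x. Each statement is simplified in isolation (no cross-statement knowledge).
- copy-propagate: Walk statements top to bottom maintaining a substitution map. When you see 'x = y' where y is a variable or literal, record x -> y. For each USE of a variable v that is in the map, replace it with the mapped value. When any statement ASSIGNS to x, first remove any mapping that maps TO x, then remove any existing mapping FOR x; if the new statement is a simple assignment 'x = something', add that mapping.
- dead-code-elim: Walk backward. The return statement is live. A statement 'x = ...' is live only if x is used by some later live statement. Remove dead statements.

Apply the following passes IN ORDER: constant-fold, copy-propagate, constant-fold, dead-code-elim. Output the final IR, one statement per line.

Initial IR:
  c = 4
  u = c + 0
  a = u
  d = c - 8
  y = 2
  b = a
  return a
After constant-fold (7 stmts):
  c = 4
  u = c
  a = u
  d = c - 8
  y = 2
  b = a
  return a
After copy-propagate (7 stmts):
  c = 4
  u = 4
  a = 4
  d = 4 - 8
  y = 2
  b = 4
  return 4
After constant-fold (7 stmts):
  c = 4
  u = 4
  a = 4
  d = -4
  y = 2
  b = 4
  return 4
After dead-code-elim (1 stmts):
  return 4

Answer: return 4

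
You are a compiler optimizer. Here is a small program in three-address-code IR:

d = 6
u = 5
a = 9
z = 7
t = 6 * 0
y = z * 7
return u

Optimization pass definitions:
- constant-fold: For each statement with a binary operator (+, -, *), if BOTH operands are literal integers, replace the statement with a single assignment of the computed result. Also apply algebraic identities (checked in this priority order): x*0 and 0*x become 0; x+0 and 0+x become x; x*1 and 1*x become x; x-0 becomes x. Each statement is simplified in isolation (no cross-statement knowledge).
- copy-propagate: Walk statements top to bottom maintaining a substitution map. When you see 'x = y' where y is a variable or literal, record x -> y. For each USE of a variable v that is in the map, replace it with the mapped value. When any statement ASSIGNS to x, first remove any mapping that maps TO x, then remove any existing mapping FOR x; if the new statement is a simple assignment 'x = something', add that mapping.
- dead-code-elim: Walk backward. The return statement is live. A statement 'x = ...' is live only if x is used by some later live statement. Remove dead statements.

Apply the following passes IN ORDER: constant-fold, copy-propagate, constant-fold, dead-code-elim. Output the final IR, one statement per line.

Initial IR:
  d = 6
  u = 5
  a = 9
  z = 7
  t = 6 * 0
  y = z * 7
  return u
After constant-fold (7 stmts):
  d = 6
  u = 5
  a = 9
  z = 7
  t = 0
  y = z * 7
  return u
After copy-propagate (7 stmts):
  d = 6
  u = 5
  a = 9
  z = 7
  t = 0
  y = 7 * 7
  return 5
After constant-fold (7 stmts):
  d = 6
  u = 5
  a = 9
  z = 7
  t = 0
  y = 49
  return 5
After dead-code-elim (1 stmts):
  return 5

Answer: return 5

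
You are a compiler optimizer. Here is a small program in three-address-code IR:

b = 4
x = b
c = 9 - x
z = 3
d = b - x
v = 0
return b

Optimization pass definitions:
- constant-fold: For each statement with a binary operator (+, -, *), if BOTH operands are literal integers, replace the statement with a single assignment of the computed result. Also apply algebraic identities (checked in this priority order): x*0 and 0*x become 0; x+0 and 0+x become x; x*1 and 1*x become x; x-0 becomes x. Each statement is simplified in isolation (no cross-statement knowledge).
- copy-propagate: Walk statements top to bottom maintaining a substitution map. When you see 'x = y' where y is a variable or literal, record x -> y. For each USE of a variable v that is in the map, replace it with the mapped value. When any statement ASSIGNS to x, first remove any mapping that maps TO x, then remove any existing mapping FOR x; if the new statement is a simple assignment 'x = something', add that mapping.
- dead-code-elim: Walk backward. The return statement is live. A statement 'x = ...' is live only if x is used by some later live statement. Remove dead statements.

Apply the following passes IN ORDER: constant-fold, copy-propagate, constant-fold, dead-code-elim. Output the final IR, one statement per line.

Answer: return 4

Derivation:
Initial IR:
  b = 4
  x = b
  c = 9 - x
  z = 3
  d = b - x
  v = 0
  return b
After constant-fold (7 stmts):
  b = 4
  x = b
  c = 9 - x
  z = 3
  d = b - x
  v = 0
  return b
After copy-propagate (7 stmts):
  b = 4
  x = 4
  c = 9 - 4
  z = 3
  d = 4 - 4
  v = 0
  return 4
After constant-fold (7 stmts):
  b = 4
  x = 4
  c = 5
  z = 3
  d = 0
  v = 0
  return 4
After dead-code-elim (1 stmts):
  return 4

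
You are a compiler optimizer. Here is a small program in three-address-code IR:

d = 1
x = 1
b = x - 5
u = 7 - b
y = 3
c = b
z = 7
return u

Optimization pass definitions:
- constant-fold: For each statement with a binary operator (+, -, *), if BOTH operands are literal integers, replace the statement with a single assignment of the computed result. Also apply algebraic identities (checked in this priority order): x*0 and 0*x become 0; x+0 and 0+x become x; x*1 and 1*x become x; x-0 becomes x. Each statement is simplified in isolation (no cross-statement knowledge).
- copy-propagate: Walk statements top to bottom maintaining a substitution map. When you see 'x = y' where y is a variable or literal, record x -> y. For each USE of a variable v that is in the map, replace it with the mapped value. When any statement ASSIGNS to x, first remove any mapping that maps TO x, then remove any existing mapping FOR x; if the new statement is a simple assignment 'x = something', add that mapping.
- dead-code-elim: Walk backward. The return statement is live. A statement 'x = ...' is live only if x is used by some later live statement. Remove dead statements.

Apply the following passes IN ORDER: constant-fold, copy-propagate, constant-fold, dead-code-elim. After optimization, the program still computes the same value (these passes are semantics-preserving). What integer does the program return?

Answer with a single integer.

Initial IR:
  d = 1
  x = 1
  b = x - 5
  u = 7 - b
  y = 3
  c = b
  z = 7
  return u
After constant-fold (8 stmts):
  d = 1
  x = 1
  b = x - 5
  u = 7 - b
  y = 3
  c = b
  z = 7
  return u
After copy-propagate (8 stmts):
  d = 1
  x = 1
  b = 1 - 5
  u = 7 - b
  y = 3
  c = b
  z = 7
  return u
After constant-fold (8 stmts):
  d = 1
  x = 1
  b = -4
  u = 7 - b
  y = 3
  c = b
  z = 7
  return u
After dead-code-elim (3 stmts):
  b = -4
  u = 7 - b
  return u
Evaluate:
  d = 1  =>  d = 1
  x = 1  =>  x = 1
  b = x - 5  =>  b = -4
  u = 7 - b  =>  u = 11
  y = 3  =>  y = 3
  c = b  =>  c = -4
  z = 7  =>  z = 7
  return u = 11

Answer: 11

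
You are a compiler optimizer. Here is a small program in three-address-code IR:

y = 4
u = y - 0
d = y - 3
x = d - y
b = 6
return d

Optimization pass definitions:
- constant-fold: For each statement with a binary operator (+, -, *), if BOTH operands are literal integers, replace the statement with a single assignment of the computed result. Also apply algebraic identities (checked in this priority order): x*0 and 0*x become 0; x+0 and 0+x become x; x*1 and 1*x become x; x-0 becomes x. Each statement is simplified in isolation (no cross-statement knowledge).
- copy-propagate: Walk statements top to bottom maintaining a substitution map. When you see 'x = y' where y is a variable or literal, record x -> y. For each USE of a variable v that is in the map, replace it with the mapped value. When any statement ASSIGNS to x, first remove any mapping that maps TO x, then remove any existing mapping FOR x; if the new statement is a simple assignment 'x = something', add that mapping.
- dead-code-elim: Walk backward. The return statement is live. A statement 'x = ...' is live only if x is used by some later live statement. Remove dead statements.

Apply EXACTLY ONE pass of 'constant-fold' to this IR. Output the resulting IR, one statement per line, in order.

Answer: y = 4
u = y
d = y - 3
x = d - y
b = 6
return d

Derivation:
Applying constant-fold statement-by-statement:
  [1] y = 4  (unchanged)
  [2] u = y - 0  -> u = y
  [3] d = y - 3  (unchanged)
  [4] x = d - y  (unchanged)
  [5] b = 6  (unchanged)
  [6] return d  (unchanged)
Result (6 stmts):
  y = 4
  u = y
  d = y - 3
  x = d - y
  b = 6
  return d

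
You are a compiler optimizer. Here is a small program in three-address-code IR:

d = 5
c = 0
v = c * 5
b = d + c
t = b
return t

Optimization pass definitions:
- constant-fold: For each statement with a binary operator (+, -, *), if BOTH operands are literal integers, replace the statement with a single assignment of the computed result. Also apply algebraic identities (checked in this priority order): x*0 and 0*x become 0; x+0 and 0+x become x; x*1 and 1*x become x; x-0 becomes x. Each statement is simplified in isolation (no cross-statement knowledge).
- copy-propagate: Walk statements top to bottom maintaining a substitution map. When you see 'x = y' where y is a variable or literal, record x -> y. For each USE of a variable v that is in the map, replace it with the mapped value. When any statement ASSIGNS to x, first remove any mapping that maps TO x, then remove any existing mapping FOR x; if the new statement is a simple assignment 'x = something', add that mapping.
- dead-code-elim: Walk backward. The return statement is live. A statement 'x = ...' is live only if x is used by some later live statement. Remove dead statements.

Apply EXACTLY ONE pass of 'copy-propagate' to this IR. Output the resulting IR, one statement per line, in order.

Applying copy-propagate statement-by-statement:
  [1] d = 5  (unchanged)
  [2] c = 0  (unchanged)
  [3] v = c * 5  -> v = 0 * 5
  [4] b = d + c  -> b = 5 + 0
  [5] t = b  (unchanged)
  [6] return t  -> return b
Result (6 stmts):
  d = 5
  c = 0
  v = 0 * 5
  b = 5 + 0
  t = b
  return b

Answer: d = 5
c = 0
v = 0 * 5
b = 5 + 0
t = b
return b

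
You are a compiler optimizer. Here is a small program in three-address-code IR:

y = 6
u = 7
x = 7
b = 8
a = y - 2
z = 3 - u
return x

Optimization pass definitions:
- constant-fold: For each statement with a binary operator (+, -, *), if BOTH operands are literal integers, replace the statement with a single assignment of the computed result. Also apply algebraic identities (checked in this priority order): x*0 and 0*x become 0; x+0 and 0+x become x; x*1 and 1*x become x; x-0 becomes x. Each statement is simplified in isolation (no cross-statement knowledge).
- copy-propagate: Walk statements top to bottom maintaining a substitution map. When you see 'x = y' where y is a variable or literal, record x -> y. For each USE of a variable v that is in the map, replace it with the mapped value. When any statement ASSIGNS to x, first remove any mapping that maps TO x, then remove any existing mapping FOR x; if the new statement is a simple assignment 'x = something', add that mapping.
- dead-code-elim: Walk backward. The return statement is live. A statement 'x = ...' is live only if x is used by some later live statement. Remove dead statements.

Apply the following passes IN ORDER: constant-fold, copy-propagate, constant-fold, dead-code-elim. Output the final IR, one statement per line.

Initial IR:
  y = 6
  u = 7
  x = 7
  b = 8
  a = y - 2
  z = 3 - u
  return x
After constant-fold (7 stmts):
  y = 6
  u = 7
  x = 7
  b = 8
  a = y - 2
  z = 3 - u
  return x
After copy-propagate (7 stmts):
  y = 6
  u = 7
  x = 7
  b = 8
  a = 6 - 2
  z = 3 - 7
  return 7
After constant-fold (7 stmts):
  y = 6
  u = 7
  x = 7
  b = 8
  a = 4
  z = -4
  return 7
After dead-code-elim (1 stmts):
  return 7

Answer: return 7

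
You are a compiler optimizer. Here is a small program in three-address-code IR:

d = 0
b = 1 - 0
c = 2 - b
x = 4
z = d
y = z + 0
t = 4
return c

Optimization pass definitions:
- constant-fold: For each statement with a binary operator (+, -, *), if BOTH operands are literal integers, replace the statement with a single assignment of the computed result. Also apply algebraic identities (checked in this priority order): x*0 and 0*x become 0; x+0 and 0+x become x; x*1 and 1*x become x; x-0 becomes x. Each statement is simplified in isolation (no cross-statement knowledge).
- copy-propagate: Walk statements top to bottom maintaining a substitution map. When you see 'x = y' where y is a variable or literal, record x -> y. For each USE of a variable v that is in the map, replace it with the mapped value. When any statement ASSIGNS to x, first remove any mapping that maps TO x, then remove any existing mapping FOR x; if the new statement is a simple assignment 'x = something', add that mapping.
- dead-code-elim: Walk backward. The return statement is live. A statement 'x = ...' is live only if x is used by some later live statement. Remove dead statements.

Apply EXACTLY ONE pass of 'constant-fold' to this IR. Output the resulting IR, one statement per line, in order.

Answer: d = 0
b = 1
c = 2 - b
x = 4
z = d
y = z
t = 4
return c

Derivation:
Applying constant-fold statement-by-statement:
  [1] d = 0  (unchanged)
  [2] b = 1 - 0  -> b = 1
  [3] c = 2 - b  (unchanged)
  [4] x = 4  (unchanged)
  [5] z = d  (unchanged)
  [6] y = z + 0  -> y = z
  [7] t = 4  (unchanged)
  [8] return c  (unchanged)
Result (8 stmts):
  d = 0
  b = 1
  c = 2 - b
  x = 4
  z = d
  y = z
  t = 4
  return c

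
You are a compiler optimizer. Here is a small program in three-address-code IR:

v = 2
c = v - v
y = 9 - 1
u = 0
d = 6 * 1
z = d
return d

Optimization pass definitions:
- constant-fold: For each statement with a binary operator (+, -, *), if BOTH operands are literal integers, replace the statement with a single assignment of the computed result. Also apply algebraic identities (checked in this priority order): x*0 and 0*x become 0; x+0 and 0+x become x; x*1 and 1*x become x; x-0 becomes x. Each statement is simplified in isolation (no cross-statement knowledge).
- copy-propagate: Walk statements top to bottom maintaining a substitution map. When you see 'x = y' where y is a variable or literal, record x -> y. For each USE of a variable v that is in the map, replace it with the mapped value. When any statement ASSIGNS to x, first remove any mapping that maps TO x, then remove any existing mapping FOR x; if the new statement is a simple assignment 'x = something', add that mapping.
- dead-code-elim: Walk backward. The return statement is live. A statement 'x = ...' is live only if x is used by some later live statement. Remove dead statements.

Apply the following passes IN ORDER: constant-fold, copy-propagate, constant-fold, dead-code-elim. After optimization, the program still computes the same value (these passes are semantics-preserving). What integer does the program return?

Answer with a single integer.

Initial IR:
  v = 2
  c = v - v
  y = 9 - 1
  u = 0
  d = 6 * 1
  z = d
  return d
After constant-fold (7 stmts):
  v = 2
  c = v - v
  y = 8
  u = 0
  d = 6
  z = d
  return d
After copy-propagate (7 stmts):
  v = 2
  c = 2 - 2
  y = 8
  u = 0
  d = 6
  z = 6
  return 6
After constant-fold (7 stmts):
  v = 2
  c = 0
  y = 8
  u = 0
  d = 6
  z = 6
  return 6
After dead-code-elim (1 stmts):
  return 6
Evaluate:
  v = 2  =>  v = 2
  c = v - v  =>  c = 0
  y = 9 - 1  =>  y = 8
  u = 0  =>  u = 0
  d = 6 * 1  =>  d = 6
  z = d  =>  z = 6
  return d = 6

Answer: 6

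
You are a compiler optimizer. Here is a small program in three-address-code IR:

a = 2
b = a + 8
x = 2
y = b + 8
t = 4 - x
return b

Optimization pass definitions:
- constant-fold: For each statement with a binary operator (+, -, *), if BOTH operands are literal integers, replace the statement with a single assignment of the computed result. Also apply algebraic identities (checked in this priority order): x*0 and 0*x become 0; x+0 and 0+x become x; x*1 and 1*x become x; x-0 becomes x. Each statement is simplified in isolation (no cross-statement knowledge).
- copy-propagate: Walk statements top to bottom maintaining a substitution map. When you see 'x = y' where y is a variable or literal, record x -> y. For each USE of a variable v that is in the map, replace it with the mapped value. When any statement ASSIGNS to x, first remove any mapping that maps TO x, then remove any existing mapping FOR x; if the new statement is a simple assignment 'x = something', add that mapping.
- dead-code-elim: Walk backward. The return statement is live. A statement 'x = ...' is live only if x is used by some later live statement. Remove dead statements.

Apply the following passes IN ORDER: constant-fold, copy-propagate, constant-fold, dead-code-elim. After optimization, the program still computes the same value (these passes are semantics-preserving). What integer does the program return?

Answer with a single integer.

Initial IR:
  a = 2
  b = a + 8
  x = 2
  y = b + 8
  t = 4 - x
  return b
After constant-fold (6 stmts):
  a = 2
  b = a + 8
  x = 2
  y = b + 8
  t = 4 - x
  return b
After copy-propagate (6 stmts):
  a = 2
  b = 2 + 8
  x = 2
  y = b + 8
  t = 4 - 2
  return b
After constant-fold (6 stmts):
  a = 2
  b = 10
  x = 2
  y = b + 8
  t = 2
  return b
After dead-code-elim (2 stmts):
  b = 10
  return b
Evaluate:
  a = 2  =>  a = 2
  b = a + 8  =>  b = 10
  x = 2  =>  x = 2
  y = b + 8  =>  y = 18
  t = 4 - x  =>  t = 2
  return b = 10

Answer: 10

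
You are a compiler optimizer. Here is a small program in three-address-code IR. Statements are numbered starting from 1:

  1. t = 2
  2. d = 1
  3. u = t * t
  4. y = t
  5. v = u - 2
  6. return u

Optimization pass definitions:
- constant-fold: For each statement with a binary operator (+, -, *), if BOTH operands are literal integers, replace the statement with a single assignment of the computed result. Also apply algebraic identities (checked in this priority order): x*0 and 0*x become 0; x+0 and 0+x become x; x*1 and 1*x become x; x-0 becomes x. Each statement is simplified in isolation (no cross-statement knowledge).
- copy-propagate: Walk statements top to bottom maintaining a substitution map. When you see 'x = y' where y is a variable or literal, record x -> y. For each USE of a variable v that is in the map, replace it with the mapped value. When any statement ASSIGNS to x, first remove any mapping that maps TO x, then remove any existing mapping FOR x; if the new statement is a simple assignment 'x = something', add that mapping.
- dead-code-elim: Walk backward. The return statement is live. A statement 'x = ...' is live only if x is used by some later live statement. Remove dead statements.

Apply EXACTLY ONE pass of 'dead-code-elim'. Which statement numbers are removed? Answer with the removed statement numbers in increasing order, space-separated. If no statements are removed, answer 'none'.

Backward liveness scan:
Stmt 1 't = 2': KEEP (t is live); live-in = []
Stmt 2 'd = 1': DEAD (d not in live set ['t'])
Stmt 3 'u = t * t': KEEP (u is live); live-in = ['t']
Stmt 4 'y = t': DEAD (y not in live set ['u'])
Stmt 5 'v = u - 2': DEAD (v not in live set ['u'])
Stmt 6 'return u': KEEP (return); live-in = ['u']
Removed statement numbers: [2, 4, 5]
Surviving IR:
  t = 2
  u = t * t
  return u

Answer: 2 4 5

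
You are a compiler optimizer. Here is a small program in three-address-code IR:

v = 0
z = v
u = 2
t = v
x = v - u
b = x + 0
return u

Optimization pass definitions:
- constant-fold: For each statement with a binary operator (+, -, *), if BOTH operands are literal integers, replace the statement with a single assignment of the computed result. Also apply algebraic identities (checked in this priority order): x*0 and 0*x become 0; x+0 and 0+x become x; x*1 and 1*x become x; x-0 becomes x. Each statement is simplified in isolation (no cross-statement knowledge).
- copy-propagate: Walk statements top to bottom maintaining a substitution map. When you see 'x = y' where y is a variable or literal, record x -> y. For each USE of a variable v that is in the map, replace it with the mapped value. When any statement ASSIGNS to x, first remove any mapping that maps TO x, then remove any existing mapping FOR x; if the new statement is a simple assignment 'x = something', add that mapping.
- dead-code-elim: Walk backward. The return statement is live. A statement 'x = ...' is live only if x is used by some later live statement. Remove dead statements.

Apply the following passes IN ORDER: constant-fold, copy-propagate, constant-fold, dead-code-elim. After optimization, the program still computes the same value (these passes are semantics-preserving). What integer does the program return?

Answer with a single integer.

Answer: 2

Derivation:
Initial IR:
  v = 0
  z = v
  u = 2
  t = v
  x = v - u
  b = x + 0
  return u
After constant-fold (7 stmts):
  v = 0
  z = v
  u = 2
  t = v
  x = v - u
  b = x
  return u
After copy-propagate (7 stmts):
  v = 0
  z = 0
  u = 2
  t = 0
  x = 0 - 2
  b = x
  return 2
After constant-fold (7 stmts):
  v = 0
  z = 0
  u = 2
  t = 0
  x = -2
  b = x
  return 2
After dead-code-elim (1 stmts):
  return 2
Evaluate:
  v = 0  =>  v = 0
  z = v  =>  z = 0
  u = 2  =>  u = 2
  t = v  =>  t = 0
  x = v - u  =>  x = -2
  b = x + 0  =>  b = -2
  return u = 2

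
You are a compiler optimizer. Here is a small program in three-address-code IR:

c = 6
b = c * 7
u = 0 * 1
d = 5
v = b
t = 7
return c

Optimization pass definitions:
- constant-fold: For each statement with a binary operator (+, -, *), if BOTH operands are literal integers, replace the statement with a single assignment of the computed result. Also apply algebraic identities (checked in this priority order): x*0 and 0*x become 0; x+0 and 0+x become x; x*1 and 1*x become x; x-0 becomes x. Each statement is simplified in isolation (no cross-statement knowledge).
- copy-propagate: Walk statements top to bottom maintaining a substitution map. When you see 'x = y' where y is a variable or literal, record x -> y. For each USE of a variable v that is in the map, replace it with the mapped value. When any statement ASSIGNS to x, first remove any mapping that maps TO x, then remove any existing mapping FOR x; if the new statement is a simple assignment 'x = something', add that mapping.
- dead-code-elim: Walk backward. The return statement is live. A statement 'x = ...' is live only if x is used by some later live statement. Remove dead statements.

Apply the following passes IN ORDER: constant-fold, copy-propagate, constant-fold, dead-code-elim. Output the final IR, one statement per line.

Answer: return 6

Derivation:
Initial IR:
  c = 6
  b = c * 7
  u = 0 * 1
  d = 5
  v = b
  t = 7
  return c
After constant-fold (7 stmts):
  c = 6
  b = c * 7
  u = 0
  d = 5
  v = b
  t = 7
  return c
After copy-propagate (7 stmts):
  c = 6
  b = 6 * 7
  u = 0
  d = 5
  v = b
  t = 7
  return 6
After constant-fold (7 stmts):
  c = 6
  b = 42
  u = 0
  d = 5
  v = b
  t = 7
  return 6
After dead-code-elim (1 stmts):
  return 6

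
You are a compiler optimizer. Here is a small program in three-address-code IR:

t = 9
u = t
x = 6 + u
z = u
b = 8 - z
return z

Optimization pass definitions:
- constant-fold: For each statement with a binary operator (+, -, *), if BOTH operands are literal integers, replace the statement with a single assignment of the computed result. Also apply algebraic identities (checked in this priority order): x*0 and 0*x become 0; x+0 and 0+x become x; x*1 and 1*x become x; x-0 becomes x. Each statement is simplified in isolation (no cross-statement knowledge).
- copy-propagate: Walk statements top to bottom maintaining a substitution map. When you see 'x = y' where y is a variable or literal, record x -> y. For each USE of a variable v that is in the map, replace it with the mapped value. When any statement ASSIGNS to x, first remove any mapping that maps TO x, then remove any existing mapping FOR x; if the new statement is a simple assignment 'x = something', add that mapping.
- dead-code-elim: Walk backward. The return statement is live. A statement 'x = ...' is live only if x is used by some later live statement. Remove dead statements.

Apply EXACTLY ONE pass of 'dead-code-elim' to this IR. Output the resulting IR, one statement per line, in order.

Answer: t = 9
u = t
z = u
return z

Derivation:
Applying dead-code-elim statement-by-statement:
  [6] return z  -> KEEP (return); live=['z']
  [5] b = 8 - z  -> DEAD (b not live)
  [4] z = u  -> KEEP; live=['u']
  [3] x = 6 + u  -> DEAD (x not live)
  [2] u = t  -> KEEP; live=['t']
  [1] t = 9  -> KEEP; live=[]
Result (4 stmts):
  t = 9
  u = t
  z = u
  return z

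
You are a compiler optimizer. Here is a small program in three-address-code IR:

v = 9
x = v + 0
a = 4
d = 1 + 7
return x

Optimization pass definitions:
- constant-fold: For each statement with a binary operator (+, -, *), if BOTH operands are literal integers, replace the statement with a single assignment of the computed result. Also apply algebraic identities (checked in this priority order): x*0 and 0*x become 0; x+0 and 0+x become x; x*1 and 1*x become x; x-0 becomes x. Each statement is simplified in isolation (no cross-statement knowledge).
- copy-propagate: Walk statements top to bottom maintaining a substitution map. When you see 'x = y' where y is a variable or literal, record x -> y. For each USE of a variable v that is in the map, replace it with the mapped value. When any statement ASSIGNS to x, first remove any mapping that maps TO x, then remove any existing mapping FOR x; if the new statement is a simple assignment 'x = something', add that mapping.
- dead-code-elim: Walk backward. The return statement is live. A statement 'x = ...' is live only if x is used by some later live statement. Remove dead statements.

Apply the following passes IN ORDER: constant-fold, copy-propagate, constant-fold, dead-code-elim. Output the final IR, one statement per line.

Answer: return 9

Derivation:
Initial IR:
  v = 9
  x = v + 0
  a = 4
  d = 1 + 7
  return x
After constant-fold (5 stmts):
  v = 9
  x = v
  a = 4
  d = 8
  return x
After copy-propagate (5 stmts):
  v = 9
  x = 9
  a = 4
  d = 8
  return 9
After constant-fold (5 stmts):
  v = 9
  x = 9
  a = 4
  d = 8
  return 9
After dead-code-elim (1 stmts):
  return 9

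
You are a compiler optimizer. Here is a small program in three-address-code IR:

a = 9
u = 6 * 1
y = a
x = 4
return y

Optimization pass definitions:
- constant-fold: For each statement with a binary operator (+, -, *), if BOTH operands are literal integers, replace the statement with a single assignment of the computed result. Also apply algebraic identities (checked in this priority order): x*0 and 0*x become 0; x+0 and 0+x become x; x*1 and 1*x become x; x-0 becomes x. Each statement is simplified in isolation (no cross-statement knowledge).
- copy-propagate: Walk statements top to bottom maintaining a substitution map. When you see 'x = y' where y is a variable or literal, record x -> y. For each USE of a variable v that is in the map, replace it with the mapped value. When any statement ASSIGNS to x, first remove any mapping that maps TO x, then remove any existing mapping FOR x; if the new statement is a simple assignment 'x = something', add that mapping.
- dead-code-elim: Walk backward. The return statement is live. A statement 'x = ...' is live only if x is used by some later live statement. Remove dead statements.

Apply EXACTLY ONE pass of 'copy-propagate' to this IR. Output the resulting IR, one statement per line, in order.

Answer: a = 9
u = 6 * 1
y = 9
x = 4
return 9

Derivation:
Applying copy-propagate statement-by-statement:
  [1] a = 9  (unchanged)
  [2] u = 6 * 1  (unchanged)
  [3] y = a  -> y = 9
  [4] x = 4  (unchanged)
  [5] return y  -> return 9
Result (5 stmts):
  a = 9
  u = 6 * 1
  y = 9
  x = 4
  return 9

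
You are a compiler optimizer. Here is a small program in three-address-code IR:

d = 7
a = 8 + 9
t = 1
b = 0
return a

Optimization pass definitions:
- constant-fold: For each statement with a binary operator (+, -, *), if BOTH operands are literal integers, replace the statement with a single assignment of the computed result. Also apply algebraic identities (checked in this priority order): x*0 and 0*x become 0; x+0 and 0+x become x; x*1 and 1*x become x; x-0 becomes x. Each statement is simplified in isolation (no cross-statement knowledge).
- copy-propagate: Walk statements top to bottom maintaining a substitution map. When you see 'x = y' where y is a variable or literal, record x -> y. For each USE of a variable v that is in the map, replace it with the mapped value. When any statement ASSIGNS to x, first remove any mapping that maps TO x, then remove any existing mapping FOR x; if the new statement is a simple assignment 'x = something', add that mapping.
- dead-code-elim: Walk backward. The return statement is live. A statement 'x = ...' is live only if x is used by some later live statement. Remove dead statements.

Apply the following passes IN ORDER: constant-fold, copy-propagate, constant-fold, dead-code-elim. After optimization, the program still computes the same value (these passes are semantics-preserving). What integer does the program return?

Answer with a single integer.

Initial IR:
  d = 7
  a = 8 + 9
  t = 1
  b = 0
  return a
After constant-fold (5 stmts):
  d = 7
  a = 17
  t = 1
  b = 0
  return a
After copy-propagate (5 stmts):
  d = 7
  a = 17
  t = 1
  b = 0
  return 17
After constant-fold (5 stmts):
  d = 7
  a = 17
  t = 1
  b = 0
  return 17
After dead-code-elim (1 stmts):
  return 17
Evaluate:
  d = 7  =>  d = 7
  a = 8 + 9  =>  a = 17
  t = 1  =>  t = 1
  b = 0  =>  b = 0
  return a = 17

Answer: 17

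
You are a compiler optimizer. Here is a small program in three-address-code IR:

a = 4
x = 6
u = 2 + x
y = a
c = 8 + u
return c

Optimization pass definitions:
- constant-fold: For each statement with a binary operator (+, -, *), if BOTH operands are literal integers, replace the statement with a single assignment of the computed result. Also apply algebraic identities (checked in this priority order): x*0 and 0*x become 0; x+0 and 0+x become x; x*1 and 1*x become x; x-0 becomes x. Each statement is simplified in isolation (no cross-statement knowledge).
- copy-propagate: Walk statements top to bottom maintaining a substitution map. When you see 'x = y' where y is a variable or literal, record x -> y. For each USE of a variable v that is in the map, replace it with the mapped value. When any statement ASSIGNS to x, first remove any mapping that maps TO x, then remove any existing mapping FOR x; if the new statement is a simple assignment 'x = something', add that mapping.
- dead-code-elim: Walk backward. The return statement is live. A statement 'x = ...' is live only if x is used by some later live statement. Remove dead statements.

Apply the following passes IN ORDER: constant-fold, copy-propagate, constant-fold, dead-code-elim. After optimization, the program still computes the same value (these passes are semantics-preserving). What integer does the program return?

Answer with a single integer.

Answer: 16

Derivation:
Initial IR:
  a = 4
  x = 6
  u = 2 + x
  y = a
  c = 8 + u
  return c
After constant-fold (6 stmts):
  a = 4
  x = 6
  u = 2 + x
  y = a
  c = 8 + u
  return c
After copy-propagate (6 stmts):
  a = 4
  x = 6
  u = 2 + 6
  y = 4
  c = 8 + u
  return c
After constant-fold (6 stmts):
  a = 4
  x = 6
  u = 8
  y = 4
  c = 8 + u
  return c
After dead-code-elim (3 stmts):
  u = 8
  c = 8 + u
  return c
Evaluate:
  a = 4  =>  a = 4
  x = 6  =>  x = 6
  u = 2 + x  =>  u = 8
  y = a  =>  y = 4
  c = 8 + u  =>  c = 16
  return c = 16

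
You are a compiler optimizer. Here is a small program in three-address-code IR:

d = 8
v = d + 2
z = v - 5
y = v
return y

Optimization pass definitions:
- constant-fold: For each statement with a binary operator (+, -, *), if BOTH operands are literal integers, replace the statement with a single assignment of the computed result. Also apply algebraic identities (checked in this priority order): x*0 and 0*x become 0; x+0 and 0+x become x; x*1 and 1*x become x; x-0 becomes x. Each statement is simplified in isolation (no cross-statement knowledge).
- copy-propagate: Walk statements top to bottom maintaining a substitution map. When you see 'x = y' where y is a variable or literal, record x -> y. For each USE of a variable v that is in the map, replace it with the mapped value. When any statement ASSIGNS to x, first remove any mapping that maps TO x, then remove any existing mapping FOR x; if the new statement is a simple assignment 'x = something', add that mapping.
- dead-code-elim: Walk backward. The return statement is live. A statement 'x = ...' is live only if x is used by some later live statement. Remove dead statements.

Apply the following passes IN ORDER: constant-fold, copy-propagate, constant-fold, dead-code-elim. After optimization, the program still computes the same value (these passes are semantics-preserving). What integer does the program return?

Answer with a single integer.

Answer: 10

Derivation:
Initial IR:
  d = 8
  v = d + 2
  z = v - 5
  y = v
  return y
After constant-fold (5 stmts):
  d = 8
  v = d + 2
  z = v - 5
  y = v
  return y
After copy-propagate (5 stmts):
  d = 8
  v = 8 + 2
  z = v - 5
  y = v
  return v
After constant-fold (5 stmts):
  d = 8
  v = 10
  z = v - 5
  y = v
  return v
After dead-code-elim (2 stmts):
  v = 10
  return v
Evaluate:
  d = 8  =>  d = 8
  v = d + 2  =>  v = 10
  z = v - 5  =>  z = 5
  y = v  =>  y = 10
  return y = 10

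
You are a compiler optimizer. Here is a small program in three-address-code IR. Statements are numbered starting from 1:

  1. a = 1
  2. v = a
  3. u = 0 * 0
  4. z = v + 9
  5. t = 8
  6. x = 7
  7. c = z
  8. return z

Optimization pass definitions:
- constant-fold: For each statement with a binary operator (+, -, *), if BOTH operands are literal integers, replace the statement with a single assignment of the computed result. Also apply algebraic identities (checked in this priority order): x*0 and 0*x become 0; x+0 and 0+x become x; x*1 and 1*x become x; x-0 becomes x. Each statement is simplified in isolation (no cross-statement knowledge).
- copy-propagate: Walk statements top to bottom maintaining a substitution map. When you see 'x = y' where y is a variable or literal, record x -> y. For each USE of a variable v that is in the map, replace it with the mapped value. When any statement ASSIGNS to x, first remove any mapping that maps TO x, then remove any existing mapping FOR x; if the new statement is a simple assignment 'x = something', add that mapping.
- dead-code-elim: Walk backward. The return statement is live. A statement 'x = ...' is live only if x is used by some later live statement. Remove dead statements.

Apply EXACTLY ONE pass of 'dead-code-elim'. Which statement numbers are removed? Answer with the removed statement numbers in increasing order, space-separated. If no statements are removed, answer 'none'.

Backward liveness scan:
Stmt 1 'a = 1': KEEP (a is live); live-in = []
Stmt 2 'v = a': KEEP (v is live); live-in = ['a']
Stmt 3 'u = 0 * 0': DEAD (u not in live set ['v'])
Stmt 4 'z = v + 9': KEEP (z is live); live-in = ['v']
Stmt 5 't = 8': DEAD (t not in live set ['z'])
Stmt 6 'x = 7': DEAD (x not in live set ['z'])
Stmt 7 'c = z': DEAD (c not in live set ['z'])
Stmt 8 'return z': KEEP (return); live-in = ['z']
Removed statement numbers: [3, 5, 6, 7]
Surviving IR:
  a = 1
  v = a
  z = v + 9
  return z

Answer: 3 5 6 7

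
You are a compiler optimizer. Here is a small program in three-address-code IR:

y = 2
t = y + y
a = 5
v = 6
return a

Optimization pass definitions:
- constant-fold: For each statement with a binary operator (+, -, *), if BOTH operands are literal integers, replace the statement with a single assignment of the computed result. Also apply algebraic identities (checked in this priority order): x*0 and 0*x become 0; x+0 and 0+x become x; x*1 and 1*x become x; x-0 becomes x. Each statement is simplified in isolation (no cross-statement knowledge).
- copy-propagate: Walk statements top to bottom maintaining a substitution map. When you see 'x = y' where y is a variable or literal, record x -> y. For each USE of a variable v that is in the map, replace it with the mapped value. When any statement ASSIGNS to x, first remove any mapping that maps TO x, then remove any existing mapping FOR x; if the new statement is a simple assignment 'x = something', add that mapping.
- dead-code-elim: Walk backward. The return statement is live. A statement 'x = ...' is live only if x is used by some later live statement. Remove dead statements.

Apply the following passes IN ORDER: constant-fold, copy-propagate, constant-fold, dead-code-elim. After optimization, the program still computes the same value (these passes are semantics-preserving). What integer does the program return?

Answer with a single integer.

Answer: 5

Derivation:
Initial IR:
  y = 2
  t = y + y
  a = 5
  v = 6
  return a
After constant-fold (5 stmts):
  y = 2
  t = y + y
  a = 5
  v = 6
  return a
After copy-propagate (5 stmts):
  y = 2
  t = 2 + 2
  a = 5
  v = 6
  return 5
After constant-fold (5 stmts):
  y = 2
  t = 4
  a = 5
  v = 6
  return 5
After dead-code-elim (1 stmts):
  return 5
Evaluate:
  y = 2  =>  y = 2
  t = y + y  =>  t = 4
  a = 5  =>  a = 5
  v = 6  =>  v = 6
  return a = 5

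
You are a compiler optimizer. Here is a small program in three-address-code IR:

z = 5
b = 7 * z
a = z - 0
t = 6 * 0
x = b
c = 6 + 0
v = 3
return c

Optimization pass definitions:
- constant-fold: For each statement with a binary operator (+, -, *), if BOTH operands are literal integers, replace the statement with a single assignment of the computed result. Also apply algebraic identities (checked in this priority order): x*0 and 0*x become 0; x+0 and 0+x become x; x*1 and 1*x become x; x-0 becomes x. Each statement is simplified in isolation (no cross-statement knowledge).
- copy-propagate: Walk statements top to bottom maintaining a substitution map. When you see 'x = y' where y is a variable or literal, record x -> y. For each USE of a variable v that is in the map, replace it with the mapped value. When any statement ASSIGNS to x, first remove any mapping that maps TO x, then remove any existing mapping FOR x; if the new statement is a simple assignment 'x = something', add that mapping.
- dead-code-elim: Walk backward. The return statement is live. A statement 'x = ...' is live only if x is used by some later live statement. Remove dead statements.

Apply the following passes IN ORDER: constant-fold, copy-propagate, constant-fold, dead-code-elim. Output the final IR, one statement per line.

Initial IR:
  z = 5
  b = 7 * z
  a = z - 0
  t = 6 * 0
  x = b
  c = 6 + 0
  v = 3
  return c
After constant-fold (8 stmts):
  z = 5
  b = 7 * z
  a = z
  t = 0
  x = b
  c = 6
  v = 3
  return c
After copy-propagate (8 stmts):
  z = 5
  b = 7 * 5
  a = 5
  t = 0
  x = b
  c = 6
  v = 3
  return 6
After constant-fold (8 stmts):
  z = 5
  b = 35
  a = 5
  t = 0
  x = b
  c = 6
  v = 3
  return 6
After dead-code-elim (1 stmts):
  return 6

Answer: return 6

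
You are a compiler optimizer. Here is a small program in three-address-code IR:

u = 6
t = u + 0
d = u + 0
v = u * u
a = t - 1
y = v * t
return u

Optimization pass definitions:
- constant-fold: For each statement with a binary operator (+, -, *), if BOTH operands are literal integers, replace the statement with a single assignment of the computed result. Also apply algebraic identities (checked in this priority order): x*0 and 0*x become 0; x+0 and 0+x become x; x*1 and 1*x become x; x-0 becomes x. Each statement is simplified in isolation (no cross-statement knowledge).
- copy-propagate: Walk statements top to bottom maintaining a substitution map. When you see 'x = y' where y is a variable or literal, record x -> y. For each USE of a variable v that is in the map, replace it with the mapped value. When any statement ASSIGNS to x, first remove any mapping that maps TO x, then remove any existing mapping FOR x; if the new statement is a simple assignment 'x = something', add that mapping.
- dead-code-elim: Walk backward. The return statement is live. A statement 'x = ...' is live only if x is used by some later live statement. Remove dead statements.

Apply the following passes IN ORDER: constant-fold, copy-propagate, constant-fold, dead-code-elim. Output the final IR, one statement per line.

Initial IR:
  u = 6
  t = u + 0
  d = u + 0
  v = u * u
  a = t - 1
  y = v * t
  return u
After constant-fold (7 stmts):
  u = 6
  t = u
  d = u
  v = u * u
  a = t - 1
  y = v * t
  return u
After copy-propagate (7 stmts):
  u = 6
  t = 6
  d = 6
  v = 6 * 6
  a = 6 - 1
  y = v * 6
  return 6
After constant-fold (7 stmts):
  u = 6
  t = 6
  d = 6
  v = 36
  a = 5
  y = v * 6
  return 6
After dead-code-elim (1 stmts):
  return 6

Answer: return 6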